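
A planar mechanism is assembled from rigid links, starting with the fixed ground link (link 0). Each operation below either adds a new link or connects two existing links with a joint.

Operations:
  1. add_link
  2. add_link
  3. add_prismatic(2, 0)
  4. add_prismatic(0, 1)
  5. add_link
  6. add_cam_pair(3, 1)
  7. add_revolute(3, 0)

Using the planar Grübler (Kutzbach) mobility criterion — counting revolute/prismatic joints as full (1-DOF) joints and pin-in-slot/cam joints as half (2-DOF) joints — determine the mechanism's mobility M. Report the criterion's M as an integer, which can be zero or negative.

ground; <1,0,0>
#1 <2,0,0>
#2 <3,0,0>
P:2↔0 J1 <3,1,0>
P:0↔1 J1 <3,2,0>
#3 <4,2,0>
C:3↔1 J2 <4,2,1>
R:3↔0 J1 <4,3,1>
3×3 − 2×3 − 1×1 = 2

M = 2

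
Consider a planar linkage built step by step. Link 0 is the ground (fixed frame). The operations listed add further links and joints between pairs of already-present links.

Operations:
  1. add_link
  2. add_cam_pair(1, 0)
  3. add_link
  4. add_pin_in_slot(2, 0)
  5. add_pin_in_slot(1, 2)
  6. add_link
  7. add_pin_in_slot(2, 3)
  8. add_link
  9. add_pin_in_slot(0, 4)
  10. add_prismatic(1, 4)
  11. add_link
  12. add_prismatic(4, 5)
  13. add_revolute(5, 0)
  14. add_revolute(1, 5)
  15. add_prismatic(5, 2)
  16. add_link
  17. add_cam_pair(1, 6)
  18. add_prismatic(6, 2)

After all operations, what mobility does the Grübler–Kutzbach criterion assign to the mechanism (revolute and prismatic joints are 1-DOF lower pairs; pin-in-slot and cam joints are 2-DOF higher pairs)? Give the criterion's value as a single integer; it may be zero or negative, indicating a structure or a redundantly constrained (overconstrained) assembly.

link 0 = ground. State L|J1|J2 = 1|0|0
+link1  2|0|0
C(1,0) f=2→J2  2|0|1
+link2  3|0|1
PS(2,0) f=2→J2  3|0|2
PS(1,2) f=2→J2  3|0|3
+link3  4|0|3
PS(2,3) f=2→J2  4|0|4
+link4  5|0|4
PS(0,4) f=2→J2  5|0|5
P(1,4) f=1→J1  5|1|5
+link5  6|1|5
P(4,5) f=1→J1  6|2|5
R(5,0) f=1→J1  6|3|5
R(1,5) f=1→J1  6|4|5
P(5,2) f=1→J1  6|5|5
+link6  7|5|5
C(1,6) f=2→J2  7|5|6
P(6,2) f=1→J1  7|6|6
M = 3(7−1)−2·6−6 = 18−12−6 = 0

M = 0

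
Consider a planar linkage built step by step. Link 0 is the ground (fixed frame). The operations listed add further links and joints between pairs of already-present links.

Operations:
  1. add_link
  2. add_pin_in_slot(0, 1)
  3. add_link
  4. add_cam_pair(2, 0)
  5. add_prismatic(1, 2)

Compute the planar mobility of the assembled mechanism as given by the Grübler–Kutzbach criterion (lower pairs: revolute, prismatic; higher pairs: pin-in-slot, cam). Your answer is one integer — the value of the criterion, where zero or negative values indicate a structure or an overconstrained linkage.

link 0 = ground. State L|J1|J2 = 1|0|0
+link1  2|0|0
PS(0,1) f=2→J2  2|0|1
+link2  3|0|1
C(2,0) f=2→J2  3|0|2
P(1,2) f=1→J1  3|1|2
M = 3(3−1)−2·1−2 = 6−2−2 = 2

M = 2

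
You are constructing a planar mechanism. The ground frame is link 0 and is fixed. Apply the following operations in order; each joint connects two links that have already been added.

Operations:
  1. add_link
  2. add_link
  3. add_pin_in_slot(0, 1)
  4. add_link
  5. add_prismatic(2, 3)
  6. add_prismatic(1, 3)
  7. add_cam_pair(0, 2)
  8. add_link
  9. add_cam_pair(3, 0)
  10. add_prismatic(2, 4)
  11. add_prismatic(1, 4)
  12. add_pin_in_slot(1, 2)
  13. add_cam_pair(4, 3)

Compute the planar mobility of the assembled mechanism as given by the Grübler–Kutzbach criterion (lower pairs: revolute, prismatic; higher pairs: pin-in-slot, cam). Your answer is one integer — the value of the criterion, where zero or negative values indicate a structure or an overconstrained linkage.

M = -1

ground; <1,0,0>
#1 <2,0,0>
#2 <3,0,0>
PS:0↔1 J2 <3,0,1>
#3 <4,0,1>
P:2↔3 J1 <4,1,1>
P:1↔3 J1 <4,2,1>
C:0↔2 J2 <4,2,2>
#4 <5,2,2>
C:3↔0 J2 <5,2,3>
P:2↔4 J1 <5,3,3>
P:1↔4 J1 <5,4,3>
PS:1↔2 J2 <5,4,4>
C:4↔3 J2 <5,4,5>
3×4 − 2×4 − 1×5 = -1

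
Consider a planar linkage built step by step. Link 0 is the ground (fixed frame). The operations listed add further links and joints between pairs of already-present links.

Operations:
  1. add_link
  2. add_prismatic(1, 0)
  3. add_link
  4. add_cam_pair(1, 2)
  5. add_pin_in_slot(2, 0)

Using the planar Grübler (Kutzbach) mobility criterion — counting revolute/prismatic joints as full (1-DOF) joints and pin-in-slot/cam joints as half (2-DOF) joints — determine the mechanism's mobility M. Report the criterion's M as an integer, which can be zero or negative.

L=1 J1=0 J2=0
add link → L=2 J1=0 J2=0
P@1,0 dof=1 J1 → L=2 J1=1 J2=0
add link → L=3 J1=1 J2=0
C@1,2 dof=2 J2 → L=3 J1=1 J2=1
PS@2,0 dof=2 J2 → L=3 J1=1 J2=2
M=3(L−1)−2J1−J2=3·2−2·1−2=2

M = 2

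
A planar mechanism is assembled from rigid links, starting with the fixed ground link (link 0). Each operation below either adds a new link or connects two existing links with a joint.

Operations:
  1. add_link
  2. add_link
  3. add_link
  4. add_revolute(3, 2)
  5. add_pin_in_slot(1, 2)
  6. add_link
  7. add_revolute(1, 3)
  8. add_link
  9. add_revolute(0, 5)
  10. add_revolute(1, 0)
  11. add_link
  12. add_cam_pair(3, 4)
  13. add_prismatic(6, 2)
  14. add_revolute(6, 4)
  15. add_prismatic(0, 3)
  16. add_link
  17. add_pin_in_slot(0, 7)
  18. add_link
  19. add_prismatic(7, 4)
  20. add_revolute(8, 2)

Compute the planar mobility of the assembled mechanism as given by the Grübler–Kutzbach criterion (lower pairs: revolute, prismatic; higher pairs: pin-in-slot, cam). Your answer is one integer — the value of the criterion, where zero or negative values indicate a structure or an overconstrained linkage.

(L,J1,J2)=(1,0,0); link0 fixed
link1: (2,0,0)
link2: (3,0,0)
link3: (4,0,0)
R 3-2 [J1]: (4,1,0)
PS 1-2 [J2]: (4,1,1)
link4: (5,1,1)
R 1-3 [J1]: (5,2,1)
link5: (6,2,1)
R 0-5 [J1]: (6,3,1)
R 1-0 [J1]: (6,4,1)
link6: (7,4,1)
C 3-4 [J2]: (7,4,2)
P 6-2 [J1]: (7,5,2)
R 6-4 [J1]: (7,6,2)
P 0-3 [J1]: (7,7,2)
link7: (8,7,2)
PS 0-7 [J2]: (8,7,3)
link8: (9,7,3)
P 7-4 [J1]: (9,8,3)
R 8-2 [J1]: (9,9,3)
Grübler: 3·8 − 2·9 − 3 = 3

M = 3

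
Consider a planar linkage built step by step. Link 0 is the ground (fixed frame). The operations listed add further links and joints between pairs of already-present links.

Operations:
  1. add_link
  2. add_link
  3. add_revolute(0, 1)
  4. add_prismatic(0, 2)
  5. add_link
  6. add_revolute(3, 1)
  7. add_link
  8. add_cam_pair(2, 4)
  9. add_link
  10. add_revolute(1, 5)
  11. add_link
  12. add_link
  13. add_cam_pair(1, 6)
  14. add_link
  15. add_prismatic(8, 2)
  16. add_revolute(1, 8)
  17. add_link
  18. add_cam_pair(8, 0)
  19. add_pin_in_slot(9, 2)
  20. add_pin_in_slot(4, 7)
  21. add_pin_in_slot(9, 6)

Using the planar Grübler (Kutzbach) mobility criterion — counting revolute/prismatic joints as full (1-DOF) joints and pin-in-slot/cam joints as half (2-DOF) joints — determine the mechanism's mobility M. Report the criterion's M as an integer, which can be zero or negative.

M = 9

ground; <1,0,0>
#1 <2,0,0>
#2 <3,0,0>
R:0↔1 J1 <3,1,0>
P:0↔2 J1 <3,2,0>
#3 <4,2,0>
R:3↔1 J1 <4,3,0>
#4 <5,3,0>
C:2↔4 J2 <5,3,1>
#5 <6,3,1>
R:1↔5 J1 <6,4,1>
#6 <7,4,1>
#7 <8,4,1>
C:1↔6 J2 <8,4,2>
#8 <9,4,2>
P:8↔2 J1 <9,5,2>
R:1↔8 J1 <9,6,2>
#9 <10,6,2>
C:8↔0 J2 <10,6,3>
PS:9↔2 J2 <10,6,4>
PS:4↔7 J2 <10,6,5>
PS:9↔6 J2 <10,6,6>
3×9 − 2×6 − 1×6 = 9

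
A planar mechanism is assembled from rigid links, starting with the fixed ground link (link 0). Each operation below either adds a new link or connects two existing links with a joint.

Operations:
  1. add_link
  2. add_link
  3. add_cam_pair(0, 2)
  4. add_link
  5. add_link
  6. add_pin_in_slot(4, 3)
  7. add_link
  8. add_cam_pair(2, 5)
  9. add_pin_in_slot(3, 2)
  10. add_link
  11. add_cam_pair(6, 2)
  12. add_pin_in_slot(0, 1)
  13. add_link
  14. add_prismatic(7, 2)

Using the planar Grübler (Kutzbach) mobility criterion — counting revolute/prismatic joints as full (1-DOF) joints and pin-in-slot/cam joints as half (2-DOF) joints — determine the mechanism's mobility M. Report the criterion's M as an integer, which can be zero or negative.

M = 13

[1;0;0] (link 0 is ground)
L+ [2;0;0]
L+ [3;0;0]
C(0,2)∈J2 [3;0;1]
L+ [4;0;1]
L+ [5;0;1]
PS(4,3)∈J2 [5;0;2]
L+ [6;0;2]
C(2,5)∈J2 [6;0;3]
PS(3,2)∈J2 [6;0;4]
L+ [7;0;4]
C(6,2)∈J2 [7;0;5]
PS(0,1)∈J2 [7;0;6]
L+ [8;0;6]
P(7,2)∈J1 [8;1;6]
mobility = 21 − 2 − 6 = 13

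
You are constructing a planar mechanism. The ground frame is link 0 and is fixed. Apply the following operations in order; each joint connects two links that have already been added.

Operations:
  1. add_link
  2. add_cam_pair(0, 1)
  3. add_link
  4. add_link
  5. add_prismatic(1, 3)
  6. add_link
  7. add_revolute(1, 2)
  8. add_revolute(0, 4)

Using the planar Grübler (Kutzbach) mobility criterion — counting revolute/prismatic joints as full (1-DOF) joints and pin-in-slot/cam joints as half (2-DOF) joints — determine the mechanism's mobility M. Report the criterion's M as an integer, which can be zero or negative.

ground; <1,0,0>
#1 <2,0,0>
C:0↔1 J2 <2,0,1>
#2 <3,0,1>
#3 <4,0,1>
P:1↔3 J1 <4,1,1>
#4 <5,1,1>
R:1↔2 J1 <5,2,1>
R:0↔4 J1 <5,3,1>
3×4 − 2×3 − 1×1 = 5

M = 5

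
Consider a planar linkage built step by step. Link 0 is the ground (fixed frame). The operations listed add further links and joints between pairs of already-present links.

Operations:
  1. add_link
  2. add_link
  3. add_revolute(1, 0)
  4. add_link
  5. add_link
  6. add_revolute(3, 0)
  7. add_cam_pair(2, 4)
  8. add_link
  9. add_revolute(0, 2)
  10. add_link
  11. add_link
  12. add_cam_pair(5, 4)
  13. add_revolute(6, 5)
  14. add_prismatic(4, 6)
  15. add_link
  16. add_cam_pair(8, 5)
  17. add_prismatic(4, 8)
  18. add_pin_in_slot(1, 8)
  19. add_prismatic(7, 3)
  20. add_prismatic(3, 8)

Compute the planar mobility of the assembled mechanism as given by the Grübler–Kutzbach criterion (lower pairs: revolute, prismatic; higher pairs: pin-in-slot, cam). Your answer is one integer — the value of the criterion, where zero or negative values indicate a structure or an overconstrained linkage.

link 0 = ground. State L|J1|J2 = 1|0|0
+link1  2|0|0
+link2  3|0|0
R(1,0) f=1→J1  3|1|0
+link3  4|1|0
+link4  5|1|0
R(3,0) f=1→J1  5|2|0
C(2,4) f=2→J2  5|2|1
+link5  6|2|1
R(0,2) f=1→J1  6|3|1
+link6  7|3|1
+link7  8|3|1
C(5,4) f=2→J2  8|3|2
R(6,5) f=1→J1  8|4|2
P(4,6) f=1→J1  8|5|2
+link8  9|5|2
C(8,5) f=2→J2  9|5|3
P(4,8) f=1→J1  9|6|3
PS(1,8) f=2→J2  9|6|4
P(7,3) f=1→J1  9|7|4
P(3,8) f=1→J1  9|8|4
M = 3(9−1)−2·8−4 = 24−16−4 = 4

M = 4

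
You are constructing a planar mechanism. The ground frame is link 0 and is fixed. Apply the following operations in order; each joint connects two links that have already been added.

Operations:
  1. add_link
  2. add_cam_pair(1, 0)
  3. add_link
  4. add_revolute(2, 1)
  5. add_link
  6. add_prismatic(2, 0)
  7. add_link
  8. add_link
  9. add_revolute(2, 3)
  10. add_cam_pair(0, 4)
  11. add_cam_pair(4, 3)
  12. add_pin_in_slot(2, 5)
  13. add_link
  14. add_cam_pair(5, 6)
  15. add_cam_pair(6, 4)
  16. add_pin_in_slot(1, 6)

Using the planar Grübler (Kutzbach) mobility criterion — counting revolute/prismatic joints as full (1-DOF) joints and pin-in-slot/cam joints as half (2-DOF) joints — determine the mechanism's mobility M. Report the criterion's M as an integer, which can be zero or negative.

ground; <1,0,0>
#1 <2,0,0>
C:1↔0 J2 <2,0,1>
#2 <3,0,1>
R:2↔1 J1 <3,1,1>
#3 <4,1,1>
P:2↔0 J1 <4,2,1>
#4 <5,2,1>
#5 <6,2,1>
R:2↔3 J1 <6,3,1>
C:0↔4 J2 <6,3,2>
C:4↔3 J2 <6,3,3>
PS:2↔5 J2 <6,3,4>
#6 <7,3,4>
C:5↔6 J2 <7,3,5>
C:6↔4 J2 <7,3,6>
PS:1↔6 J2 <7,3,7>
3×6 − 2×3 − 1×7 = 5

M = 5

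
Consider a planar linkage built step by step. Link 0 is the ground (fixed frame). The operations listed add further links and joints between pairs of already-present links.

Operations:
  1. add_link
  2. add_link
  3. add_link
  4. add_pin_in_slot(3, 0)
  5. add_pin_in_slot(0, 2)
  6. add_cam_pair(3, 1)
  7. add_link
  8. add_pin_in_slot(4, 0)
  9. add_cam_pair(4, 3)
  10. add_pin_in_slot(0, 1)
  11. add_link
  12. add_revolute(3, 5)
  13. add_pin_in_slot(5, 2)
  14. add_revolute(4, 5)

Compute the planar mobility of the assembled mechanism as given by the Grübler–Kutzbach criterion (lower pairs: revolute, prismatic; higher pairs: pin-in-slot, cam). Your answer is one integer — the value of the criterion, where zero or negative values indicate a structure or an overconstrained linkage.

link 0 = ground. State L|J1|J2 = 1|0|0
+link1  2|0|0
+link2  3|0|0
+link3  4|0|0
PS(3,0) f=2→J2  4|0|1
PS(0,2) f=2→J2  4|0|2
C(3,1) f=2→J2  4|0|3
+link4  5|0|3
PS(4,0) f=2→J2  5|0|4
C(4,3) f=2→J2  5|0|5
PS(0,1) f=2→J2  5|0|6
+link5  6|0|6
R(3,5) f=1→J1  6|1|6
PS(5,2) f=2→J2  6|1|7
R(4,5) f=1→J1  6|2|7
M = 3(6−1)−2·2−7 = 15−4−7 = 4

M = 4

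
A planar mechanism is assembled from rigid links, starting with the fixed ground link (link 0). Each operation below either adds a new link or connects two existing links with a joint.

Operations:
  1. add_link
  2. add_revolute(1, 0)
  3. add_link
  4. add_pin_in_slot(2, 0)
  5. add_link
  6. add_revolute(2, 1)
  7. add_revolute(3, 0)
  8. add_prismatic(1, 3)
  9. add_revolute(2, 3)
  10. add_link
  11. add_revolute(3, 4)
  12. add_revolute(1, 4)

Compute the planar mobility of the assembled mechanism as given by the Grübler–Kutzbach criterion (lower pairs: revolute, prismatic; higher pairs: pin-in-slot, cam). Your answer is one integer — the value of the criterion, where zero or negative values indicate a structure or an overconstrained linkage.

L=1 J1=0 J2=0
add link → L=2 J1=0 J2=0
R@1,0 dof=1 J1 → L=2 J1=1 J2=0
add link → L=3 J1=1 J2=0
PS@2,0 dof=2 J2 → L=3 J1=1 J2=1
add link → L=4 J1=1 J2=1
R@2,1 dof=1 J1 → L=4 J1=2 J2=1
R@3,0 dof=1 J1 → L=4 J1=3 J2=1
P@1,3 dof=1 J1 → L=4 J1=4 J2=1
R@2,3 dof=1 J1 → L=4 J1=5 J2=1
add link → L=5 J1=5 J2=1
R@3,4 dof=1 J1 → L=5 J1=6 J2=1
R@1,4 dof=1 J1 → L=5 J1=7 J2=1
M=3(L−1)−2J1−J2=3·4−2·7−1=-3

M = -3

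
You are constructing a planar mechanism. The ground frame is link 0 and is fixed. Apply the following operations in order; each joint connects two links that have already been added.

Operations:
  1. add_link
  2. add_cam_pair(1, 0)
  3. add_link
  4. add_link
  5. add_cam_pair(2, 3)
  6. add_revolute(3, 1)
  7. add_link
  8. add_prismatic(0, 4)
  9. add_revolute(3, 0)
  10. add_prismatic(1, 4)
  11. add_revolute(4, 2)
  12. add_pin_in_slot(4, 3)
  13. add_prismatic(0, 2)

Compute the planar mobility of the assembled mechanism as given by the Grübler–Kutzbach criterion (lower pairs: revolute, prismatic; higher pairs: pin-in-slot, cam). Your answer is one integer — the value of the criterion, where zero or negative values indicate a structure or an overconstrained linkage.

M = -3

L=1 J1=0 J2=0
add link → L=2 J1=0 J2=0
C@1,0 dof=2 J2 → L=2 J1=0 J2=1
add link → L=3 J1=0 J2=1
add link → L=4 J1=0 J2=1
C@2,3 dof=2 J2 → L=4 J1=0 J2=2
R@3,1 dof=1 J1 → L=4 J1=1 J2=2
add link → L=5 J1=1 J2=2
P@0,4 dof=1 J1 → L=5 J1=2 J2=2
R@3,0 dof=1 J1 → L=5 J1=3 J2=2
P@1,4 dof=1 J1 → L=5 J1=4 J2=2
R@4,2 dof=1 J1 → L=5 J1=5 J2=2
PS@4,3 dof=2 J2 → L=5 J1=5 J2=3
P@0,2 dof=1 J1 → L=5 J1=6 J2=3
M=3(L−1)−2J1−J2=3·4−2·6−3=-3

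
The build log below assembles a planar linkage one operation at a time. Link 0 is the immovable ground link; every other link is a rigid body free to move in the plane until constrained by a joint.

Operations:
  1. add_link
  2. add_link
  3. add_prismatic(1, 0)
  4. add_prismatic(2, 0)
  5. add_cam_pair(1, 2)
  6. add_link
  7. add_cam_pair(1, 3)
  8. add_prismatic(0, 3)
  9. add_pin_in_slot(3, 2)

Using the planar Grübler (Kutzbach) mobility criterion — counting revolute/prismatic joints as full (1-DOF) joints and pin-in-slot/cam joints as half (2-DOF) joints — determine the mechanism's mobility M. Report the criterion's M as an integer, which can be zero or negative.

M = 0

L=1 J1=0 J2=0
add link → L=2 J1=0 J2=0
add link → L=3 J1=0 J2=0
P@1,0 dof=1 J1 → L=3 J1=1 J2=0
P@2,0 dof=1 J1 → L=3 J1=2 J2=0
C@1,2 dof=2 J2 → L=3 J1=2 J2=1
add link → L=4 J1=2 J2=1
C@1,3 dof=2 J2 → L=4 J1=2 J2=2
P@0,3 dof=1 J1 → L=4 J1=3 J2=2
PS@3,2 dof=2 J2 → L=4 J1=3 J2=3
M=3(L−1)−2J1−J2=3·3−2·3−3=0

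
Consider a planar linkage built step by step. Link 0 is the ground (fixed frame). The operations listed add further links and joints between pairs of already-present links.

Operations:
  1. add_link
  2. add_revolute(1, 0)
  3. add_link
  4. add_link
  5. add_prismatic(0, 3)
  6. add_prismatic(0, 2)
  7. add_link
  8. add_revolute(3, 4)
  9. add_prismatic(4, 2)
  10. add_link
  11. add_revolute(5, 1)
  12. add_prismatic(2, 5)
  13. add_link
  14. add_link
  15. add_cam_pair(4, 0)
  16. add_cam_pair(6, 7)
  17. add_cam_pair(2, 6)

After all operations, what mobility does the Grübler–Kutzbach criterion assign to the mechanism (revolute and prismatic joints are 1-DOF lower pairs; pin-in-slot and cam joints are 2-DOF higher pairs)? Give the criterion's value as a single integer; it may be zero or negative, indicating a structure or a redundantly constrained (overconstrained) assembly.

L=1 J1=0 J2=0
add link → L=2 J1=0 J2=0
R@1,0 dof=1 J1 → L=2 J1=1 J2=0
add link → L=3 J1=1 J2=0
add link → L=4 J1=1 J2=0
P@0,3 dof=1 J1 → L=4 J1=2 J2=0
P@0,2 dof=1 J1 → L=4 J1=3 J2=0
add link → L=5 J1=3 J2=0
R@3,4 dof=1 J1 → L=5 J1=4 J2=0
P@4,2 dof=1 J1 → L=5 J1=5 J2=0
add link → L=6 J1=5 J2=0
R@5,1 dof=1 J1 → L=6 J1=6 J2=0
P@2,5 dof=1 J1 → L=6 J1=7 J2=0
add link → L=7 J1=7 J2=0
add link → L=8 J1=7 J2=0
C@4,0 dof=2 J2 → L=8 J1=7 J2=1
C@6,7 dof=2 J2 → L=8 J1=7 J2=2
C@2,6 dof=2 J2 → L=8 J1=7 J2=3
M=3(L−1)−2J1−J2=3·7−2·7−3=4

M = 4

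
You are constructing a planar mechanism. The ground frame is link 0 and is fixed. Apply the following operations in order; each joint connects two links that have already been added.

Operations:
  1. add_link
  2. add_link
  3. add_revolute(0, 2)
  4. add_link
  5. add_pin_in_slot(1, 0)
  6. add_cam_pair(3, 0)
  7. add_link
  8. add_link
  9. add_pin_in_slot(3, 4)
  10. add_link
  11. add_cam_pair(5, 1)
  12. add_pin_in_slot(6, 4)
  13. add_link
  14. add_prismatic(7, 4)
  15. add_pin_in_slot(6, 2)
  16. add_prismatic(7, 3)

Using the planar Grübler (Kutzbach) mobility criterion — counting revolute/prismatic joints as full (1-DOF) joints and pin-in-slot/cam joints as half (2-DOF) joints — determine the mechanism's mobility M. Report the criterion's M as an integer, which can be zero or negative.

L=1 J1=0 J2=0
add link → L=2 J1=0 J2=0
add link → L=3 J1=0 J2=0
R@0,2 dof=1 J1 → L=3 J1=1 J2=0
add link → L=4 J1=1 J2=0
PS@1,0 dof=2 J2 → L=4 J1=1 J2=1
C@3,0 dof=2 J2 → L=4 J1=1 J2=2
add link → L=5 J1=1 J2=2
add link → L=6 J1=1 J2=2
PS@3,4 dof=2 J2 → L=6 J1=1 J2=3
add link → L=7 J1=1 J2=3
C@5,1 dof=2 J2 → L=7 J1=1 J2=4
PS@6,4 dof=2 J2 → L=7 J1=1 J2=5
add link → L=8 J1=1 J2=5
P@7,4 dof=1 J1 → L=8 J1=2 J2=5
PS@6,2 dof=2 J2 → L=8 J1=2 J2=6
P@7,3 dof=1 J1 → L=8 J1=3 J2=6
M=3(L−1)−2J1−J2=3·7−2·3−6=9

M = 9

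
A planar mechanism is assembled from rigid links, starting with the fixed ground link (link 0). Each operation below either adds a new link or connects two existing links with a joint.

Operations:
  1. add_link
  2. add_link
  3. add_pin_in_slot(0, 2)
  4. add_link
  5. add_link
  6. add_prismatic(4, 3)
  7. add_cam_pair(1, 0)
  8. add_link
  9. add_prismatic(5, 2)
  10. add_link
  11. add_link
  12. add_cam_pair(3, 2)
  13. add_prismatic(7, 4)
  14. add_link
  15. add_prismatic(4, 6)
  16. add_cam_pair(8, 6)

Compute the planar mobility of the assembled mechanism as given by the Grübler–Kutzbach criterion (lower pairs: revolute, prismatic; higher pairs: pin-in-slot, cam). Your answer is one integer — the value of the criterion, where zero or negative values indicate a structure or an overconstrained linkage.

L=1 J1=0 J2=0
add link → L=2 J1=0 J2=0
add link → L=3 J1=0 J2=0
PS@0,2 dof=2 J2 → L=3 J1=0 J2=1
add link → L=4 J1=0 J2=1
add link → L=5 J1=0 J2=1
P@4,3 dof=1 J1 → L=5 J1=1 J2=1
C@1,0 dof=2 J2 → L=5 J1=1 J2=2
add link → L=6 J1=1 J2=2
P@5,2 dof=1 J1 → L=6 J1=2 J2=2
add link → L=7 J1=2 J2=2
add link → L=8 J1=2 J2=2
C@3,2 dof=2 J2 → L=8 J1=2 J2=3
P@7,4 dof=1 J1 → L=8 J1=3 J2=3
add link → L=9 J1=3 J2=3
P@4,6 dof=1 J1 → L=9 J1=4 J2=3
C@8,6 dof=2 J2 → L=9 J1=4 J2=4
M=3(L−1)−2J1−J2=3·8−2·4−4=12

M = 12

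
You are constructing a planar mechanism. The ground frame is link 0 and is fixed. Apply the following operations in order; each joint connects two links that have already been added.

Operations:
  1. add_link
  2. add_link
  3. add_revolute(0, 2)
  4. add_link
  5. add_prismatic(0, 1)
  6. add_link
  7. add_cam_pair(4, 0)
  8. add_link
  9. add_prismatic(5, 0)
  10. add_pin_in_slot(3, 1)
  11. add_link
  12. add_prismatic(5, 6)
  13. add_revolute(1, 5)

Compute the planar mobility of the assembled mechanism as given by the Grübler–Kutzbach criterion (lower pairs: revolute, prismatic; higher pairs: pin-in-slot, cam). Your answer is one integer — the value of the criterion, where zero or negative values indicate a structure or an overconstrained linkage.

ground; <1,0,0>
#1 <2,0,0>
#2 <3,0,0>
R:0↔2 J1 <3,1,0>
#3 <4,1,0>
P:0↔1 J1 <4,2,0>
#4 <5,2,0>
C:4↔0 J2 <5,2,1>
#5 <6,2,1>
P:5↔0 J1 <6,3,1>
PS:3↔1 J2 <6,3,2>
#6 <7,3,2>
P:5↔6 J1 <7,4,2>
R:1↔5 J1 <7,5,2>
3×6 − 2×5 − 1×2 = 6

M = 6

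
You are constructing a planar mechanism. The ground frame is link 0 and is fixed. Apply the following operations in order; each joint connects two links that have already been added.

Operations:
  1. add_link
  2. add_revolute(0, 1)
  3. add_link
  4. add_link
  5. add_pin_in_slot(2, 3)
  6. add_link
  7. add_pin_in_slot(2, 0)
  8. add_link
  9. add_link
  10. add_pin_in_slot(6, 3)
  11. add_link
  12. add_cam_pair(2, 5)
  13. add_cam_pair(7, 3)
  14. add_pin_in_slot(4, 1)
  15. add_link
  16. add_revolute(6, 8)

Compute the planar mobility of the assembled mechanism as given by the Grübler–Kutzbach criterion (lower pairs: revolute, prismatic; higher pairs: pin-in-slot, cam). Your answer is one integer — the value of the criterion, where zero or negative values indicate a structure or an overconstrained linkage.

M = 14

(L,J1,J2)=(1,0,0); link0 fixed
link1: (2,0,0)
R 0-1 [J1]: (2,1,0)
link2: (3,1,0)
link3: (4,1,0)
PS 2-3 [J2]: (4,1,1)
link4: (5,1,1)
PS 2-0 [J2]: (5,1,2)
link5: (6,1,2)
link6: (7,1,2)
PS 6-3 [J2]: (7,1,3)
link7: (8,1,3)
C 2-5 [J2]: (8,1,4)
C 7-3 [J2]: (8,1,5)
PS 4-1 [J2]: (8,1,6)
link8: (9,1,6)
R 6-8 [J1]: (9,2,6)
Grübler: 3·8 − 2·2 − 6 = 14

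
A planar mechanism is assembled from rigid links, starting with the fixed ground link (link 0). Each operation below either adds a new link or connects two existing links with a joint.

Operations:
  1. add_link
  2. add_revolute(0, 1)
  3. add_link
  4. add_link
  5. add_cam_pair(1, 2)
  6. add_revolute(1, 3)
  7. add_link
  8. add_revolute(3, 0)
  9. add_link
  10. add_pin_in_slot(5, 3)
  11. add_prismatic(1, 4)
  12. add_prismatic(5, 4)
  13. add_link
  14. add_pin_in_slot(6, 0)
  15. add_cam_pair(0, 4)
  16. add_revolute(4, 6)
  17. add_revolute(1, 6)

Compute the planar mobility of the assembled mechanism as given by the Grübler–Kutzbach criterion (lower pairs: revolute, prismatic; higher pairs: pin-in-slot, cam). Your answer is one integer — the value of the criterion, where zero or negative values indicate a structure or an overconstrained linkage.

M = 0

ground; <1,0,0>
#1 <2,0,0>
R:0↔1 J1 <2,1,0>
#2 <3,1,0>
#3 <4,1,0>
C:1↔2 J2 <4,1,1>
R:1↔3 J1 <4,2,1>
#4 <5,2,1>
R:3↔0 J1 <5,3,1>
#5 <6,3,1>
PS:5↔3 J2 <6,3,2>
P:1↔4 J1 <6,4,2>
P:5↔4 J1 <6,5,2>
#6 <7,5,2>
PS:6↔0 J2 <7,5,3>
C:0↔4 J2 <7,5,4>
R:4↔6 J1 <7,6,4>
R:1↔6 J1 <7,7,4>
3×6 − 2×7 − 1×4 = 0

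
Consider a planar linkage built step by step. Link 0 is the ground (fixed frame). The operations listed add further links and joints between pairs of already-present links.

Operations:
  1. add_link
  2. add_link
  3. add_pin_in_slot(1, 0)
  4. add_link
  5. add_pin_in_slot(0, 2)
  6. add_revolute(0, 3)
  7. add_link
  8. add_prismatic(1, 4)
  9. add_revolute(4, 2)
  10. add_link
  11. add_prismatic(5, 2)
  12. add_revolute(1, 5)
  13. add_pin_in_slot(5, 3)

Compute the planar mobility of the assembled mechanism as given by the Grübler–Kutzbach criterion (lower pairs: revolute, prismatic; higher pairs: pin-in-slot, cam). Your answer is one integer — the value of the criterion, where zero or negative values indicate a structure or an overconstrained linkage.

M = 2

[1;0;0] (link 0 is ground)
L+ [2;0;0]
L+ [3;0;0]
PS(1,0)∈J2 [3;0;1]
L+ [4;0;1]
PS(0,2)∈J2 [4;0;2]
R(0,3)∈J1 [4;1;2]
L+ [5;1;2]
P(1,4)∈J1 [5;2;2]
R(4,2)∈J1 [5;3;2]
L+ [6;3;2]
P(5,2)∈J1 [6;4;2]
R(1,5)∈J1 [6;5;2]
PS(5,3)∈J2 [6;5;3]
mobility = 15 − 10 − 3 = 2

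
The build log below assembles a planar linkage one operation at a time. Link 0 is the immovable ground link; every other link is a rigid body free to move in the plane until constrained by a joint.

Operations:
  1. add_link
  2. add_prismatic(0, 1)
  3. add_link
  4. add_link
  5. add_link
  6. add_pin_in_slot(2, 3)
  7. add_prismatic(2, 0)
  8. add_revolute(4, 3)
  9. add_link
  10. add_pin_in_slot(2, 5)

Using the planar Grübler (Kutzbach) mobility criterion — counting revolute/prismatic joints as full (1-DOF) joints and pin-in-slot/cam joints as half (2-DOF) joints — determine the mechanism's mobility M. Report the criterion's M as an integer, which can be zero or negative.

[1;0;0] (link 0 is ground)
L+ [2;0;0]
P(0,1)∈J1 [2;1;0]
L+ [3;1;0]
L+ [4;1;0]
L+ [5;1;0]
PS(2,3)∈J2 [5;1;1]
P(2,0)∈J1 [5;2;1]
R(4,3)∈J1 [5;3;1]
L+ [6;3;1]
PS(2,5)∈J2 [6;3;2]
mobility = 15 − 6 − 2 = 7

M = 7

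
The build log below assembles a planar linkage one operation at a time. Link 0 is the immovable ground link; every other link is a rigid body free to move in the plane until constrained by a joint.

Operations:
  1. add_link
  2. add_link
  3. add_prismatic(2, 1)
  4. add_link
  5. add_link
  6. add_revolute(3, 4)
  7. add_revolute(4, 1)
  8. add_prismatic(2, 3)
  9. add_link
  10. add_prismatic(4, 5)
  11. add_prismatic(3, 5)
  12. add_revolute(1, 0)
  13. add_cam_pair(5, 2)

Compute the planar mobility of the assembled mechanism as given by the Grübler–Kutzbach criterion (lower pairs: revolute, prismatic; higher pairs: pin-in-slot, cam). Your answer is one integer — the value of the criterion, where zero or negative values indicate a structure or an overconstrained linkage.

M = 0

[1;0;0] (link 0 is ground)
L+ [2;0;0]
L+ [3;0;0]
P(2,1)∈J1 [3;1;0]
L+ [4;1;0]
L+ [5;1;0]
R(3,4)∈J1 [5;2;0]
R(4,1)∈J1 [5;3;0]
P(2,3)∈J1 [5;4;0]
L+ [6;4;0]
P(4,5)∈J1 [6;5;0]
P(3,5)∈J1 [6;6;0]
R(1,0)∈J1 [6;7;0]
C(5,2)∈J2 [6;7;1]
mobility = 15 − 14 − 1 = 0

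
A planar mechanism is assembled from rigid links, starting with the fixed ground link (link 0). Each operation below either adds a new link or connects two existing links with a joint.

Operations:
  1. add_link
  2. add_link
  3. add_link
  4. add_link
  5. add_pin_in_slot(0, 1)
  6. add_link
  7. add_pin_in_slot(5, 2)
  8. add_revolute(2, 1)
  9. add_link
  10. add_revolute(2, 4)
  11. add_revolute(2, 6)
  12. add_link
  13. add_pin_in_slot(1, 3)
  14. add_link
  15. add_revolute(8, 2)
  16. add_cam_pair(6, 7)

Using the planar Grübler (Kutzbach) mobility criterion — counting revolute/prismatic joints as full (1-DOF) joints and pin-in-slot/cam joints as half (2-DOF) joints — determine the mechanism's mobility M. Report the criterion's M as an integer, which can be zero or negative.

M = 12

[1;0;0] (link 0 is ground)
L+ [2;0;0]
L+ [3;0;0]
L+ [4;0;0]
L+ [5;0;0]
PS(0,1)∈J2 [5;0;1]
L+ [6;0;1]
PS(5,2)∈J2 [6;0;2]
R(2,1)∈J1 [6;1;2]
L+ [7;1;2]
R(2,4)∈J1 [7;2;2]
R(2,6)∈J1 [7;3;2]
L+ [8;3;2]
PS(1,3)∈J2 [8;3;3]
L+ [9;3;3]
R(8,2)∈J1 [9;4;3]
C(6,7)∈J2 [9;4;4]
mobility = 24 − 8 − 4 = 12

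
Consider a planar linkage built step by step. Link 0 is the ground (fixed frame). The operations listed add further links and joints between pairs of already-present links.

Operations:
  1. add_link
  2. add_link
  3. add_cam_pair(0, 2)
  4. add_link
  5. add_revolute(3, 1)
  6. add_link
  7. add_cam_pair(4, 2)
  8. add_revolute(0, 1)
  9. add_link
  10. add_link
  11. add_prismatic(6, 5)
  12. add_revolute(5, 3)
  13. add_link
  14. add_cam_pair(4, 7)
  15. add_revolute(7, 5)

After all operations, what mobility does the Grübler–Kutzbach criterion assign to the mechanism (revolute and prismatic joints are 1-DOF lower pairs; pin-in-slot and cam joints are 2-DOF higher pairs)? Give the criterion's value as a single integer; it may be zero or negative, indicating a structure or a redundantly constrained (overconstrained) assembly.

L=1 J1=0 J2=0
add link → L=2 J1=0 J2=0
add link → L=3 J1=0 J2=0
C@0,2 dof=2 J2 → L=3 J1=0 J2=1
add link → L=4 J1=0 J2=1
R@3,1 dof=1 J1 → L=4 J1=1 J2=1
add link → L=5 J1=1 J2=1
C@4,2 dof=2 J2 → L=5 J1=1 J2=2
R@0,1 dof=1 J1 → L=5 J1=2 J2=2
add link → L=6 J1=2 J2=2
add link → L=7 J1=2 J2=2
P@6,5 dof=1 J1 → L=7 J1=3 J2=2
R@5,3 dof=1 J1 → L=7 J1=4 J2=2
add link → L=8 J1=4 J2=2
C@4,7 dof=2 J2 → L=8 J1=4 J2=3
R@7,5 dof=1 J1 → L=8 J1=5 J2=3
M=3(L−1)−2J1−J2=3·7−2·5−3=8

M = 8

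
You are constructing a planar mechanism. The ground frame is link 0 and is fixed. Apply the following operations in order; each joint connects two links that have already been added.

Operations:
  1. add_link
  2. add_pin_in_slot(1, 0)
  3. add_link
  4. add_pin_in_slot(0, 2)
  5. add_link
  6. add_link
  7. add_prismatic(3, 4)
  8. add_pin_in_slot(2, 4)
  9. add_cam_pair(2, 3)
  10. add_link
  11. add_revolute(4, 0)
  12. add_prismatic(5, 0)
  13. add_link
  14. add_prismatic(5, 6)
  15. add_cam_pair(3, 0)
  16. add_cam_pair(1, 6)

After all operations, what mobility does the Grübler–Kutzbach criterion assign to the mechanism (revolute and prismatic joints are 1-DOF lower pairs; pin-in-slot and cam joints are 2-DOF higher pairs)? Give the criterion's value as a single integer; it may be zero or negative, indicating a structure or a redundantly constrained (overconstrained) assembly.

M = 4

L=1 J1=0 J2=0
add link → L=2 J1=0 J2=0
PS@1,0 dof=2 J2 → L=2 J1=0 J2=1
add link → L=3 J1=0 J2=1
PS@0,2 dof=2 J2 → L=3 J1=0 J2=2
add link → L=4 J1=0 J2=2
add link → L=5 J1=0 J2=2
P@3,4 dof=1 J1 → L=5 J1=1 J2=2
PS@2,4 dof=2 J2 → L=5 J1=1 J2=3
C@2,3 dof=2 J2 → L=5 J1=1 J2=4
add link → L=6 J1=1 J2=4
R@4,0 dof=1 J1 → L=6 J1=2 J2=4
P@5,0 dof=1 J1 → L=6 J1=3 J2=4
add link → L=7 J1=3 J2=4
P@5,6 dof=1 J1 → L=7 J1=4 J2=4
C@3,0 dof=2 J2 → L=7 J1=4 J2=5
C@1,6 dof=2 J2 → L=7 J1=4 J2=6
M=3(L−1)−2J1−J2=3·6−2·4−6=4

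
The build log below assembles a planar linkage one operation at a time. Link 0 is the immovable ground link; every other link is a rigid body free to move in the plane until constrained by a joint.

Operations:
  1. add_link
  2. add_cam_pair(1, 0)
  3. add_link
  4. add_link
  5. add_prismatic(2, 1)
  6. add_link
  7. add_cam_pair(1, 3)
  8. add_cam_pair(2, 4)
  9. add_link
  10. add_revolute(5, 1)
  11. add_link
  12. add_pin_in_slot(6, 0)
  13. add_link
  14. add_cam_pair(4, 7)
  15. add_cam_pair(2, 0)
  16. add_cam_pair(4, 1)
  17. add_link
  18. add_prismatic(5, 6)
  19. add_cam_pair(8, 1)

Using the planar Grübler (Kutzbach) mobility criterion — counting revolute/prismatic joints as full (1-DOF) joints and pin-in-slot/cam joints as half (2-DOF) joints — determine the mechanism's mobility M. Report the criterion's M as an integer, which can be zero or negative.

(L,J1,J2)=(1,0,0); link0 fixed
link1: (2,0,0)
C 1-0 [J2]: (2,0,1)
link2: (3,0,1)
link3: (4,0,1)
P 2-1 [J1]: (4,1,1)
link4: (5,1,1)
C 1-3 [J2]: (5,1,2)
C 2-4 [J2]: (5,1,3)
link5: (6,1,3)
R 5-1 [J1]: (6,2,3)
link6: (7,2,3)
PS 6-0 [J2]: (7,2,4)
link7: (8,2,4)
C 4-7 [J2]: (8,2,5)
C 2-0 [J2]: (8,2,6)
C 4-1 [J2]: (8,2,7)
link8: (9,2,7)
P 5-6 [J1]: (9,3,7)
C 8-1 [J2]: (9,3,8)
Grübler: 3·8 − 2·3 − 8 = 10

M = 10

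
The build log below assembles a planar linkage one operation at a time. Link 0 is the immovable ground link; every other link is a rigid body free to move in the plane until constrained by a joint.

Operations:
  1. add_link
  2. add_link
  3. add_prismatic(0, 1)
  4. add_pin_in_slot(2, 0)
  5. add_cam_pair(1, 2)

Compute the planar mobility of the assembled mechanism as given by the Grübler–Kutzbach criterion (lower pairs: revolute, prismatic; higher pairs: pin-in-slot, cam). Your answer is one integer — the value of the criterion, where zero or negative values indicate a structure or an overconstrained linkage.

M = 2

ground; <1,0,0>
#1 <2,0,0>
#2 <3,0,0>
P:0↔1 J1 <3,1,0>
PS:2↔0 J2 <3,1,1>
C:1↔2 J2 <3,1,2>
3×2 − 2×1 − 1×2 = 2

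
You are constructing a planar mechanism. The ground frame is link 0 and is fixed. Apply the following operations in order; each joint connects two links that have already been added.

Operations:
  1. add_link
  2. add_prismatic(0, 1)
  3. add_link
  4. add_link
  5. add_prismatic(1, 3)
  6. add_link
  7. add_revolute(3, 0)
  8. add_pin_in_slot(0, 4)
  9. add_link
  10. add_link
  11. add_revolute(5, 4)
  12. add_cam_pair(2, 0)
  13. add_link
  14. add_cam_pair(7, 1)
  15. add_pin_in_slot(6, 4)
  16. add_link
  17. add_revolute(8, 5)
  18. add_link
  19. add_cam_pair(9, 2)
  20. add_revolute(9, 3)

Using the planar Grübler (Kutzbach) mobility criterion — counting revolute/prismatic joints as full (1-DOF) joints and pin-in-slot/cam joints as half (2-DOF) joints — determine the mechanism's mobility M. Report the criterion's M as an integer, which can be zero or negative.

M = 10

link 0 = ground. State L|J1|J2 = 1|0|0
+link1  2|0|0
P(0,1) f=1→J1  2|1|0
+link2  3|1|0
+link3  4|1|0
P(1,3) f=1→J1  4|2|0
+link4  5|2|0
R(3,0) f=1→J1  5|3|0
PS(0,4) f=2→J2  5|3|1
+link5  6|3|1
+link6  7|3|1
R(5,4) f=1→J1  7|4|1
C(2,0) f=2→J2  7|4|2
+link7  8|4|2
C(7,1) f=2→J2  8|4|3
PS(6,4) f=2→J2  8|4|4
+link8  9|4|4
R(8,5) f=1→J1  9|5|4
+link9  10|5|4
C(9,2) f=2→J2  10|5|5
R(9,3) f=1→J1  10|6|5
M = 3(10−1)−2·6−5 = 27−12−5 = 10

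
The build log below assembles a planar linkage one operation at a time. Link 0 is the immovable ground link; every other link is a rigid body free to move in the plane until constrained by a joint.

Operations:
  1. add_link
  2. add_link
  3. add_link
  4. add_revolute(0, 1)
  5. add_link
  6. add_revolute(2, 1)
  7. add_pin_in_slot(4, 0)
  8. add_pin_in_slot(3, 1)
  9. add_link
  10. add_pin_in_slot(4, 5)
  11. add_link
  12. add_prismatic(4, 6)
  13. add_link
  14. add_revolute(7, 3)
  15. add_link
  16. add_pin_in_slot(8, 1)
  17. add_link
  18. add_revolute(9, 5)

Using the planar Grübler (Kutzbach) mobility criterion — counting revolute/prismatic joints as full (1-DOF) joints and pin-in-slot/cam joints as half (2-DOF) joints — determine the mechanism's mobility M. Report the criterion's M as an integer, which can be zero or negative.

M = 13

link 0 = ground. State L|J1|J2 = 1|0|0
+link1  2|0|0
+link2  3|0|0
+link3  4|0|0
R(0,1) f=1→J1  4|1|0
+link4  5|1|0
R(2,1) f=1→J1  5|2|0
PS(4,0) f=2→J2  5|2|1
PS(3,1) f=2→J2  5|2|2
+link5  6|2|2
PS(4,5) f=2→J2  6|2|3
+link6  7|2|3
P(4,6) f=1→J1  7|3|3
+link7  8|3|3
R(7,3) f=1→J1  8|4|3
+link8  9|4|3
PS(8,1) f=2→J2  9|4|4
+link9  10|4|4
R(9,5) f=1→J1  10|5|4
M = 3(10−1)−2·5−4 = 27−10−4 = 13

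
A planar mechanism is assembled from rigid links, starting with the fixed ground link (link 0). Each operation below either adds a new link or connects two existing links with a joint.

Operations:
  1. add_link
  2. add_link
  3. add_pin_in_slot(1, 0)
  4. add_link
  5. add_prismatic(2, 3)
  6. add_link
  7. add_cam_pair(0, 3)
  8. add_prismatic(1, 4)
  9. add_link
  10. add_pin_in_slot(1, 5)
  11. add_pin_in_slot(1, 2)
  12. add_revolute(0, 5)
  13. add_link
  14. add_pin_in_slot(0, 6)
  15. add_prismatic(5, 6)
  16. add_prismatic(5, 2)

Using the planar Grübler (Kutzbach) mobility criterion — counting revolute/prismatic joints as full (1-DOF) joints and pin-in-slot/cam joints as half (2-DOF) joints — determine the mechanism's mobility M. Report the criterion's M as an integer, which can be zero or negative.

link 0 = ground. State L|J1|J2 = 1|0|0
+link1  2|0|0
+link2  3|0|0
PS(1,0) f=2→J2  3|0|1
+link3  4|0|1
P(2,3) f=1→J1  4|1|1
+link4  5|1|1
C(0,3) f=2→J2  5|1|2
P(1,4) f=1→J1  5|2|2
+link5  6|2|2
PS(1,5) f=2→J2  6|2|3
PS(1,2) f=2→J2  6|2|4
R(0,5) f=1→J1  6|3|4
+link6  7|3|4
PS(0,6) f=2→J2  7|3|5
P(5,6) f=1→J1  7|4|5
P(5,2) f=1→J1  7|5|5
M = 3(7−1)−2·5−5 = 18−10−5 = 3

M = 3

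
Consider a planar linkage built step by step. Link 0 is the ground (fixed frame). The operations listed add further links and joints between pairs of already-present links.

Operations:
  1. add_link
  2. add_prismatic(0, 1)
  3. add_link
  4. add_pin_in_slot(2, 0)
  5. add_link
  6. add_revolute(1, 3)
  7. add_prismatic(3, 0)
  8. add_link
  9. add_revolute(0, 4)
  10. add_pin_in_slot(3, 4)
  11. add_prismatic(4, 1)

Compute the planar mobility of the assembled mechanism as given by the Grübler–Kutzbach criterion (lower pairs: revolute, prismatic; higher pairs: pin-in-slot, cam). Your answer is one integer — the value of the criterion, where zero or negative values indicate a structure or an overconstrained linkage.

M = 0

[1;0;0] (link 0 is ground)
L+ [2;0;0]
P(0,1)∈J1 [2;1;0]
L+ [3;1;0]
PS(2,0)∈J2 [3;1;1]
L+ [4;1;1]
R(1,3)∈J1 [4;2;1]
P(3,0)∈J1 [4;3;1]
L+ [5;3;1]
R(0,4)∈J1 [5;4;1]
PS(3,4)∈J2 [5;4;2]
P(4,1)∈J1 [5;5;2]
mobility = 12 − 10 − 2 = 0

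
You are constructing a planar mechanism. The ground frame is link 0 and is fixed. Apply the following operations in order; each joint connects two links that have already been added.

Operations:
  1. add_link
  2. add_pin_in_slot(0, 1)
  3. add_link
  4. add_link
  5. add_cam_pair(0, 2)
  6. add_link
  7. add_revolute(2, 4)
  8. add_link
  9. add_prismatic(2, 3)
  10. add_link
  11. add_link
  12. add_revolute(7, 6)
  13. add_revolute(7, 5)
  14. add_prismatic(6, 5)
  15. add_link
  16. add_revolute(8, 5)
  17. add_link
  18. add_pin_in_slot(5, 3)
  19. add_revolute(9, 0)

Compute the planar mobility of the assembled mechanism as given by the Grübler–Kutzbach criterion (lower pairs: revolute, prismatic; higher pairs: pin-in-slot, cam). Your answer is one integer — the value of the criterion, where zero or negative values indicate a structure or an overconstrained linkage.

L=1 J1=0 J2=0
add link → L=2 J1=0 J2=0
PS@0,1 dof=2 J2 → L=2 J1=0 J2=1
add link → L=3 J1=0 J2=1
add link → L=4 J1=0 J2=1
C@0,2 dof=2 J2 → L=4 J1=0 J2=2
add link → L=5 J1=0 J2=2
R@2,4 dof=1 J1 → L=5 J1=1 J2=2
add link → L=6 J1=1 J2=2
P@2,3 dof=1 J1 → L=6 J1=2 J2=2
add link → L=7 J1=2 J2=2
add link → L=8 J1=2 J2=2
R@7,6 dof=1 J1 → L=8 J1=3 J2=2
R@7,5 dof=1 J1 → L=8 J1=4 J2=2
P@6,5 dof=1 J1 → L=8 J1=5 J2=2
add link → L=9 J1=5 J2=2
R@8,5 dof=1 J1 → L=9 J1=6 J2=2
add link → L=10 J1=6 J2=2
PS@5,3 dof=2 J2 → L=10 J1=6 J2=3
R@9,0 dof=1 J1 → L=10 J1=7 J2=3
M=3(L−1)−2J1−J2=3·9−2·7−3=10

M = 10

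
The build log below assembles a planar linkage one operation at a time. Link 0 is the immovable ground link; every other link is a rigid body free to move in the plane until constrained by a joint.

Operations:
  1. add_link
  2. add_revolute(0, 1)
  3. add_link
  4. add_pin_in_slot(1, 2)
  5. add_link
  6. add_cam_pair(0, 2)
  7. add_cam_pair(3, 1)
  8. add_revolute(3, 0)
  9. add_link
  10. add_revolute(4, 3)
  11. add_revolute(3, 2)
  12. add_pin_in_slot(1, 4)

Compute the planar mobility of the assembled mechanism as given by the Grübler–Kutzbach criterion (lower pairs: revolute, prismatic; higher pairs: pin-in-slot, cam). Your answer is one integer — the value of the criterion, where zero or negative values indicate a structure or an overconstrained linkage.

link 0 = ground. State L|J1|J2 = 1|0|0
+link1  2|0|0
R(0,1) f=1→J1  2|1|0
+link2  3|1|0
PS(1,2) f=2→J2  3|1|1
+link3  4|1|1
C(0,2) f=2→J2  4|1|2
C(3,1) f=2→J2  4|1|3
R(3,0) f=1→J1  4|2|3
+link4  5|2|3
R(4,3) f=1→J1  5|3|3
R(3,2) f=1→J1  5|4|3
PS(1,4) f=2→J2  5|4|4
M = 3(5−1)−2·4−4 = 12−8−4 = 0

M = 0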